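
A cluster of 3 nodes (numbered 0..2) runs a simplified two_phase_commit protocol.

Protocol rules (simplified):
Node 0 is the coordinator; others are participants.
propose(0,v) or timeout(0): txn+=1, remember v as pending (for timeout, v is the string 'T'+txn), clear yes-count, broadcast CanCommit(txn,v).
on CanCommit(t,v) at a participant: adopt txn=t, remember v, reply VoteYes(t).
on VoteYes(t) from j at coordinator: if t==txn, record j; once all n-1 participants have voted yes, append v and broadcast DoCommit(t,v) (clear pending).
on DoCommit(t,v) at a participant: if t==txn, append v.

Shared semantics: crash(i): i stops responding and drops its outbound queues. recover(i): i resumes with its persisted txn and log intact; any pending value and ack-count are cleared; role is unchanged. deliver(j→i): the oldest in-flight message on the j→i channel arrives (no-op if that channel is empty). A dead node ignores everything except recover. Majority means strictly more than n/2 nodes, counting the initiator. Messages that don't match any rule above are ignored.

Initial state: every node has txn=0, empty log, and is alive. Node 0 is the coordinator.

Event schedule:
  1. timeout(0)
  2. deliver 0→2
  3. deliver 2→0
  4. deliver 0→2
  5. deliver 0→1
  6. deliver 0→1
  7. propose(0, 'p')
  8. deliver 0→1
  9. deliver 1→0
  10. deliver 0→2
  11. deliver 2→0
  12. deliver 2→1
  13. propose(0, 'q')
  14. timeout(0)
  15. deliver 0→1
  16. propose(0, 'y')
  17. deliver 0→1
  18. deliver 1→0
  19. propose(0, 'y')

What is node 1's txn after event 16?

e1 timeout(0): 0[coor,t=1,-]
e2 deliver 0→2: 2[part,t=1,-]
e3 deliver 2→0: ·
e4 deliver 0→2: ·
e5 deliver 0→1: 1[part,t=1,-]
e6 deliver 0→1: ·
e7 propose(0,'p'): 0[coor,t=2,-]
e8 deliver 0→1: 1[part,t=2,-]
e9 deliver 1→0: ·
e10 deliver 0→2: 2[part,t=2,-]
e11 deliver 2→0: ·
e12 deliver 2→1: ·
e13 propose(0,'q'): 0[coor,t=3,-]
e14 timeout(0): 0[coor,t=4,-]
e15 deliver 0→1: 1[part,t=3,-]
e16 propose(0,'y'): 0[coor,t=5,-]

3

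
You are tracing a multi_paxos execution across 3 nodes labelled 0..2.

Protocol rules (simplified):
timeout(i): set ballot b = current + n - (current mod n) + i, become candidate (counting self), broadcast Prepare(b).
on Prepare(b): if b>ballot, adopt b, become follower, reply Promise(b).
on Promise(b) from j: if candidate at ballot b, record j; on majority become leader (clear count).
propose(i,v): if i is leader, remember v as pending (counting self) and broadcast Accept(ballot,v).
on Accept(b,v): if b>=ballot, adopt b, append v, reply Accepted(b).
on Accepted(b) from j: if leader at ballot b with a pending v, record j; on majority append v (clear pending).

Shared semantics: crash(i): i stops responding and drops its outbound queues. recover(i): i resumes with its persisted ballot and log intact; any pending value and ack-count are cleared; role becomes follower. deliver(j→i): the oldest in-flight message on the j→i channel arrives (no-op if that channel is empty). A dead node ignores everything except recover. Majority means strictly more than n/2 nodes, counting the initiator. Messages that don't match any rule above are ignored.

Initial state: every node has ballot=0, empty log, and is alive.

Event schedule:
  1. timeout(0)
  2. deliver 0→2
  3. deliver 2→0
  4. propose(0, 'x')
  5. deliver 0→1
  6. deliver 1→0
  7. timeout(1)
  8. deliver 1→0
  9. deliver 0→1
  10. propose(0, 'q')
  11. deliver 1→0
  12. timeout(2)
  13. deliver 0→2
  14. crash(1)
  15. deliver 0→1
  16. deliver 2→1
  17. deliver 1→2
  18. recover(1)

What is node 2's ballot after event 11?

3

step 1 timeout(0): 0={cand,b=3,log=-}
step 2 deliver 0→2: 2={foll,b=3,log=-}
step 3 deliver 2→0: 0={lead,b=3,log=-}
step 4 propose(0,'x'): —
step 5 deliver 0→1: 1={foll,b=3,log=-}
step 6 deliver 1→0: —
step 7 timeout(1): 1={cand,b=7,log=-}
step 8 deliver 1→0: 0={foll,b=7,log=-}
step 9 deliver 0→1: —
step 10 propose(0,'q'): —
step 11 deliver 1→0: —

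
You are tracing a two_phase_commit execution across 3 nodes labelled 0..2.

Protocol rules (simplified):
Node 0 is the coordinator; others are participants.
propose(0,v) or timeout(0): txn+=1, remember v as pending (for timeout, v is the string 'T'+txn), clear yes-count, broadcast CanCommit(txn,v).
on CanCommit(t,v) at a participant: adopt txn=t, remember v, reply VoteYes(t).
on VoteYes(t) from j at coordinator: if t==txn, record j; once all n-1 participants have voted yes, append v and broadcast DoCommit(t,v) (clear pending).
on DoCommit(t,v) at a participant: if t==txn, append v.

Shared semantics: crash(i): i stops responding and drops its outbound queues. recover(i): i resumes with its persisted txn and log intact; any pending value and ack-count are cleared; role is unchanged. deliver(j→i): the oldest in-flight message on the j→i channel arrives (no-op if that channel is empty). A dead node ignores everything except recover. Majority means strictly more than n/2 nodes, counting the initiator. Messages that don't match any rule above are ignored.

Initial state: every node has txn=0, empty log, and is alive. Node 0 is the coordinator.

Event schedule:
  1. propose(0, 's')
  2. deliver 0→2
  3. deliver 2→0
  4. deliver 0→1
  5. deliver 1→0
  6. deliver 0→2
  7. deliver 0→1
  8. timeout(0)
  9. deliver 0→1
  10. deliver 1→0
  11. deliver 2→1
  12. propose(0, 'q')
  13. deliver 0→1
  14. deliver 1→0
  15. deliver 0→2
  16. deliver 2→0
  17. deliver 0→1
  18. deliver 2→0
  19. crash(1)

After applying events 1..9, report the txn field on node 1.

after 1 — propose(0,'s'): n0:coor/t1/[-]
after 2 — deliver 0→2: n2:part/t1/[-]
after 3 — deliver 2→0: ·
after 4 — deliver 0→1: n1:part/t1/[-]
after 5 — deliver 1→0: n0:coor/t1/[s]
after 6 — deliver 0→2: n2:part/t1/[s]
after 7 — deliver 0→1: n1:part/t1/[s]
after 8 — timeout(0): n0:coor/t2/[s]
after 9 — deliver 0→1: n1:part/t2/[s]

2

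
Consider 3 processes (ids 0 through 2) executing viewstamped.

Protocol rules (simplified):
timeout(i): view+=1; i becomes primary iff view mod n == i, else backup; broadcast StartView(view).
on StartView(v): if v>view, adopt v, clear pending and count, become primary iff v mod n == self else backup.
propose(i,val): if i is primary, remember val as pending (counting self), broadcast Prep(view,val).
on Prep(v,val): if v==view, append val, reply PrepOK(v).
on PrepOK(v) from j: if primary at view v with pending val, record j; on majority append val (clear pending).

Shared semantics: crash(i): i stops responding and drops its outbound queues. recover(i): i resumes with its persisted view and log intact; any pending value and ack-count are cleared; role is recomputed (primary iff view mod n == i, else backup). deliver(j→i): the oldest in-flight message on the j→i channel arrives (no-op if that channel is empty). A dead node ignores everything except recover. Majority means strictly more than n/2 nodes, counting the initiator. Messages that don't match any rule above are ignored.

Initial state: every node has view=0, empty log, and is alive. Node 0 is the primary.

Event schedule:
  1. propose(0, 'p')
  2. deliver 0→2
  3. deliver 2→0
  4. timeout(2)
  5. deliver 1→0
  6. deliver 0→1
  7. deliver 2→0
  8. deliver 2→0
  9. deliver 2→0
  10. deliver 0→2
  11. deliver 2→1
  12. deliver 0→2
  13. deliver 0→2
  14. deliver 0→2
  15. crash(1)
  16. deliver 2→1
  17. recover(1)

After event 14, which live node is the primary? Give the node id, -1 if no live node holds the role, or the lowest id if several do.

1

e1 propose(0,'p'): ·
e2 deliver 0→2: 2[back,v=0,p]
e3 deliver 2→0: 0[prim,v=0,p]
e4 timeout(2): 2[back,v=1,p]
e5 deliver 1→0: ·
e6 deliver 0→1: 1[back,v=0,p]
e7 deliver 2→0: 0[back,v=1,p]
e8 deliver 2→0: ·
e9 deliver 2→0: ·
e10 deliver 0→2: ·
e11 deliver 2→1: 1[prim,v=1,p]
e12 deliver 0→2: ·
e13 deliver 0→2: ·
e14 deliver 0→2: ·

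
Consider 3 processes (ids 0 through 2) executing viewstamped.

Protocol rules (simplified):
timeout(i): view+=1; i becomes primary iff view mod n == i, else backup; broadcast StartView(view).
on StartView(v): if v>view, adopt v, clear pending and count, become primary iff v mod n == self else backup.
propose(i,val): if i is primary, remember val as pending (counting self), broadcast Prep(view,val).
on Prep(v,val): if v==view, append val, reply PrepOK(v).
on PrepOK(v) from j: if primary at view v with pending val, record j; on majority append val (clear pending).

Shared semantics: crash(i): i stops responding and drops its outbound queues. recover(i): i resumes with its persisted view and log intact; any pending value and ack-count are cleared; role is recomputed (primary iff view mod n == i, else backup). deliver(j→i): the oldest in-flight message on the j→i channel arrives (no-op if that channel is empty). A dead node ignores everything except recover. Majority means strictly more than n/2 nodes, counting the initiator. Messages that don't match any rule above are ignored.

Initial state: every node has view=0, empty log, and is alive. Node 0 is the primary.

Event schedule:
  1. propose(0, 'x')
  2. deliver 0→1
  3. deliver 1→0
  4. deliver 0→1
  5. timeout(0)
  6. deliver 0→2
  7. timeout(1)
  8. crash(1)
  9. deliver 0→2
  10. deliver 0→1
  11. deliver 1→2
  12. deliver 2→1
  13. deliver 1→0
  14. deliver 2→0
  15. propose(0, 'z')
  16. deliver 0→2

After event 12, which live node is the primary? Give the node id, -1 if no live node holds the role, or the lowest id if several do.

e1 propose(0,'x'): ·
e2 deliver 0→1: 1[back,v=0,x]
e3 deliver 1→0: 0[prim,v=0,x]
e4 deliver 0→1: ·
e5 timeout(0): 0[back,v=1,x]
e6 deliver 0→2: 2[back,v=0,x]
e7 timeout(1): 1[prim,v=1,x]
e8 crash(1): 1[✗prim,v=1,x]
e9 deliver 0→2: 2[back,v=1,x]
e10 deliver 0→1: ·
e11 deliver 1→2: ·
e12 deliver 2→1: ·

-1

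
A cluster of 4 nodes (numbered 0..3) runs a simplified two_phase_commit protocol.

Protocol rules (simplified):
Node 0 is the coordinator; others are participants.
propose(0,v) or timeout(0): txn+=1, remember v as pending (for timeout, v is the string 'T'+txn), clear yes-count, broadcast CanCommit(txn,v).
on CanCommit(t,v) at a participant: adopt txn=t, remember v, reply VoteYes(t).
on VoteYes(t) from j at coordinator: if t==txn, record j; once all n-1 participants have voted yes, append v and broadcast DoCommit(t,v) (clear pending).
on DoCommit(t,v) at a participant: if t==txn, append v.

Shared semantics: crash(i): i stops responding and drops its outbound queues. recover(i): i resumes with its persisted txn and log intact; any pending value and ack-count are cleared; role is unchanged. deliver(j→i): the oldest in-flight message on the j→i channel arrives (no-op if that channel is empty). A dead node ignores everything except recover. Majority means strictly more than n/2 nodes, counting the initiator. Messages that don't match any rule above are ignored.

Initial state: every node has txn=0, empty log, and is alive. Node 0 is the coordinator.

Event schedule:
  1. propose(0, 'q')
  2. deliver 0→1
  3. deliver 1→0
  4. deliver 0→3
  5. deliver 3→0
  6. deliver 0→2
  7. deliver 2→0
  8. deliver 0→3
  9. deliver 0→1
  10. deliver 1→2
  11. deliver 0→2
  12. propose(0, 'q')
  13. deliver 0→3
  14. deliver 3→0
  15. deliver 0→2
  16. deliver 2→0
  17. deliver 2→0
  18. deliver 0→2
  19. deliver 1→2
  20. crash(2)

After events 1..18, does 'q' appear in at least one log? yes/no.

e1 propose(0,'q'): 0[coor,t=1,-]
e2 deliver 0→1: 1[part,t=1,-]
e3 deliver 1→0: ·
e4 deliver 0→3: 3[part,t=1,-]
e5 deliver 3→0: ·
e6 deliver 0→2: 2[part,t=1,-]
e7 deliver 2→0: 0[coor,t=1,q]
e8 deliver 0→3: 3[part,t=1,q]
e9 deliver 0→1: 1[part,t=1,q]
e10 deliver 1→2: ·
e11 deliver 0→2: 2[part,t=1,q]
e12 propose(0,'q'): 0[coor,t=2,q]
e13 deliver 0→3: 3[part,t=2,q]
e14 deliver 3→0: ·
e15 deliver 0→2: 2[part,t=2,q]
e16 deliver 2→0: ·
e17 deliver 2→0: ·
e18 deliver 0→2: ·

yes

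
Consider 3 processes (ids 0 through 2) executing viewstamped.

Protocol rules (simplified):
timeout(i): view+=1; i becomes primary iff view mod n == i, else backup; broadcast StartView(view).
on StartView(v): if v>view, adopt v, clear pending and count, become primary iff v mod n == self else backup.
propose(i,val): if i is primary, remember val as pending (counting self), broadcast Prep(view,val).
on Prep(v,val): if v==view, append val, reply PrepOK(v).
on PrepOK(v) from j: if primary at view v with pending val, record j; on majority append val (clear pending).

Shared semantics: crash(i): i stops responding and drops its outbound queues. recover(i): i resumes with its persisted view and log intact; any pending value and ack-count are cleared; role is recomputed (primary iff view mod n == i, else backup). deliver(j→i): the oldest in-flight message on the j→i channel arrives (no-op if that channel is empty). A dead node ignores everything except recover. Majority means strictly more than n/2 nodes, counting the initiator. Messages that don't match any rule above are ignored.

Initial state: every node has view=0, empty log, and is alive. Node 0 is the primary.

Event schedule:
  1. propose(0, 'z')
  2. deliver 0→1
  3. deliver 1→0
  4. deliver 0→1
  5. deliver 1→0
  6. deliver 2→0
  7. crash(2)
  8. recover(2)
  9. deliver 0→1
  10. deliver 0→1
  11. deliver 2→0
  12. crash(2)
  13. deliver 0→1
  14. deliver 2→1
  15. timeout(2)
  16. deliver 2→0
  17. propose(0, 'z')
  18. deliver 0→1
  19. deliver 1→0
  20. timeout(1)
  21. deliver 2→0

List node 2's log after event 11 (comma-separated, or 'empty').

empty

e1 propose(0,'z'): ·
e2 deliver 0→1: 1[back,v=0,z]
e3 deliver 1→0: 0[prim,v=0,z]
e4 deliver 0→1: ·
e5 deliver 1→0: ·
e6 deliver 2→0: ·
e7 crash(2): 2[✗back,v=0,-]
e8 recover(2): 2[back,v=0,-]
e9 deliver 0→1: ·
e10 deliver 0→1: ·
e11 deliver 2→0: ·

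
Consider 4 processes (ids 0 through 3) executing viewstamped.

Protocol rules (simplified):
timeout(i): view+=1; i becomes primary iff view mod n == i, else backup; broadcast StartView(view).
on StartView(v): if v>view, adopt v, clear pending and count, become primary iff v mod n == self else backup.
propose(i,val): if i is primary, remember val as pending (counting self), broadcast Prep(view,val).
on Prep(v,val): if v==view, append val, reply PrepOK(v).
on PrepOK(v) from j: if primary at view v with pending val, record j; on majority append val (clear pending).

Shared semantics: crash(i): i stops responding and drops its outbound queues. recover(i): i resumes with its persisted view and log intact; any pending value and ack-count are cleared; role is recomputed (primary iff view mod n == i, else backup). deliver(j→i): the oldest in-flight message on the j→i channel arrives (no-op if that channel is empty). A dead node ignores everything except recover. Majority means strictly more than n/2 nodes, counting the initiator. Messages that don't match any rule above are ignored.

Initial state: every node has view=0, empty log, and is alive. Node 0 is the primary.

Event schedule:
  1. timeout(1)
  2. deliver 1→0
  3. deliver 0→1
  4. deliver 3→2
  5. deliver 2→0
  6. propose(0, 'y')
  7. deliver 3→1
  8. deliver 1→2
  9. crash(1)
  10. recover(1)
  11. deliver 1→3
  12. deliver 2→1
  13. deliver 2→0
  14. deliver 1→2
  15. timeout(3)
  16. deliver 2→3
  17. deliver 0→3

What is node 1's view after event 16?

after 1 — timeout(1): n1:prim/v1/[-]
after 2 — deliver 1→0: n0:back/v1/[-]
after 3 — deliver 0→1: ·
after 4 — deliver 3→2: ·
after 5 — deliver 2→0: ·
after 6 — propose(0,'y'): ·
after 7 — deliver 3→1: ·
after 8 — deliver 1→2: n2:back/v1/[-]
after 9 — crash(1): n1:✗prim/v1/[-]
after 10 — recover(1): n1:prim/v1/[-]
after 11 — deliver 1→3: ·
after 12 — deliver 2→1: ·
after 13 — deliver 2→0: ·
after 14 — deliver 1→2: ·
after 15 — timeout(3): n3:back/v1/[-]
after 16 — deliver 2→3: ·

1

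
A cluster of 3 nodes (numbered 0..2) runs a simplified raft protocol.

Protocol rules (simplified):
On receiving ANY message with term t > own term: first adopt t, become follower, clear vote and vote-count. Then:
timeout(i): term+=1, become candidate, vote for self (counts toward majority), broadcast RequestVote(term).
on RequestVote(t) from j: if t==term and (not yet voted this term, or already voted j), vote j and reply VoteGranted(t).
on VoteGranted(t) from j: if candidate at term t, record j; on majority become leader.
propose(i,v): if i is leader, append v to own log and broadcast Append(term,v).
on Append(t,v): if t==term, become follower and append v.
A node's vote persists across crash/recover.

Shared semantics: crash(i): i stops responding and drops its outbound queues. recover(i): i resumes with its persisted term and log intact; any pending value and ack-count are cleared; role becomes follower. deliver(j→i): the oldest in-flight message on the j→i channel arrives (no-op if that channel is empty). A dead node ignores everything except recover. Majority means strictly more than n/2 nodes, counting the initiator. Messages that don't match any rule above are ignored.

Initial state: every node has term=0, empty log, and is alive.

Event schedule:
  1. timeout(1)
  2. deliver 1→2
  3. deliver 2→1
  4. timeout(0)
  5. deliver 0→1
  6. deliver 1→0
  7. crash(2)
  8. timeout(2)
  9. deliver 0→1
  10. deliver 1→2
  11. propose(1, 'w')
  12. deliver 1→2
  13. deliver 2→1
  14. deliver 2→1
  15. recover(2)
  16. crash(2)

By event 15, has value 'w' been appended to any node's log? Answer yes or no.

yes

e1 timeout(1): 1[cand,t=1,-]
e2 deliver 1→2: 2[foll,t=1,-]
e3 deliver 2→1: 1[lead,t=1,-]
e4 timeout(0): 0[cand,t=1,-]
e5 deliver 0→1: ·
e6 deliver 1→0: ·
e7 crash(2): 2[✗foll,t=1,-]
e8 timeout(2): ·
e9 deliver 0→1: ·
e10 deliver 1→2: ·
e11 propose(1,'w'): 1[lead,t=1,w]
e12 deliver 1→2: ·
e13 deliver 2→1: ·
e14 deliver 2→1: ·
e15 recover(2): 2[foll,t=1,-]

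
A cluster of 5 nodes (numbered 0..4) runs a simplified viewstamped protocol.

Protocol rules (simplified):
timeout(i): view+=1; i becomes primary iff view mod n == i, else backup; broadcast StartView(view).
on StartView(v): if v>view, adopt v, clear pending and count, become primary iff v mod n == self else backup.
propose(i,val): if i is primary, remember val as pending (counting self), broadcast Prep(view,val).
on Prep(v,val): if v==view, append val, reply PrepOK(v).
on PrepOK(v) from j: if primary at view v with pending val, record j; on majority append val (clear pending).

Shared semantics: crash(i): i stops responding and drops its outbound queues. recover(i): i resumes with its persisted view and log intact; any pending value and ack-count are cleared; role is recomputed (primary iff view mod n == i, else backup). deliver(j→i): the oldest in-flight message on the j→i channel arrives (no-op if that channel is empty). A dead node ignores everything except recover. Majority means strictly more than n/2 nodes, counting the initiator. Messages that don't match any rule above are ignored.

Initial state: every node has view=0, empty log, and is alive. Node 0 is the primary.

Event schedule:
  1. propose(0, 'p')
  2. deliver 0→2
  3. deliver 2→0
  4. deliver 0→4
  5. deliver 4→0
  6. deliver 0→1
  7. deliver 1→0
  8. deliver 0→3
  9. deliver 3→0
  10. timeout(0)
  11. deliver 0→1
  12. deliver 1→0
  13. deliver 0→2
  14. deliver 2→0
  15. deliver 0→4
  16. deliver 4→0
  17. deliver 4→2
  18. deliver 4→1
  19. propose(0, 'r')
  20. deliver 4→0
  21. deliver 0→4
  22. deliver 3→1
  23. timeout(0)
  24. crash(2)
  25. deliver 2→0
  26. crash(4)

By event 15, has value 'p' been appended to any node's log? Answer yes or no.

after 1 — propose(0,'p'): ·
after 2 — deliver 0→2: n2:back/v0/[p]
after 3 — deliver 2→0: ·
after 4 — deliver 0→4: n4:back/v0/[p]
after 5 — deliver 4→0: n0:prim/v0/[p]
after 6 — deliver 0→1: n1:back/v0/[p]
after 7 — deliver 1→0: ·
after 8 — deliver 0→3: n3:back/v0/[p]
after 9 — deliver 3→0: ·
after 10 — timeout(0): n0:back/v1/[p]
after 11 — deliver 0→1: n1:prim/v1/[p]
after 12 — deliver 1→0: ·
after 13 — deliver 0→2: n2:back/v1/[p]
after 14 — deliver 2→0: ·
after 15 — deliver 0→4: n4:back/v1/[p]

yes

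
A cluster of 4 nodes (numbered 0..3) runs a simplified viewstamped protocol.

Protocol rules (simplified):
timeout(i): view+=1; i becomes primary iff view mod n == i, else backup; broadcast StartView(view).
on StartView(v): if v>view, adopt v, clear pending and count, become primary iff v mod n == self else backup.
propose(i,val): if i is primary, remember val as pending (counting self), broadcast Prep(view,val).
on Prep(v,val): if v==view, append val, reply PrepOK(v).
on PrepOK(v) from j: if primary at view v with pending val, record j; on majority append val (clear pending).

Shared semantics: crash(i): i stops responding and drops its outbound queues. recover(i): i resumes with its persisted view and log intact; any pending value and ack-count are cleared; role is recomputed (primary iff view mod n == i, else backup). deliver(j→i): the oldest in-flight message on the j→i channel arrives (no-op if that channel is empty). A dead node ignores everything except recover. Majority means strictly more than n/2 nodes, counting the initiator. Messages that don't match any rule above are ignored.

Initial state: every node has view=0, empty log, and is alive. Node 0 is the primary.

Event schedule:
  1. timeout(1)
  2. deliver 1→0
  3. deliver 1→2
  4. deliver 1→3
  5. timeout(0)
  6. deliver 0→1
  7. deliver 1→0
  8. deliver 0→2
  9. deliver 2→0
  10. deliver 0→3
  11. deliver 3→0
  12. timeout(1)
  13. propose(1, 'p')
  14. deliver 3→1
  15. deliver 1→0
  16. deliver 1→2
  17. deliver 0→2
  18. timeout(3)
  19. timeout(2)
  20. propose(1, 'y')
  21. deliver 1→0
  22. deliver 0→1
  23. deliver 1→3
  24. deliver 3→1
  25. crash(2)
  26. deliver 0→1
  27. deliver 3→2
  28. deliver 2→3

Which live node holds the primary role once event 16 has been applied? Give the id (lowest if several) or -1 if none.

-1

after 1 — timeout(1): n1:prim/v1/[-]
after 2 — deliver 1→0: n0:back/v1/[-]
after 3 — deliver 1→2: n2:back/v1/[-]
after 4 — deliver 1→3: n3:back/v1/[-]
after 5 — timeout(0): n0:back/v2/[-]
after 6 — deliver 0→1: n1:back/v2/[-]
after 7 — deliver 1→0: ·
after 8 — deliver 0→2: n2:prim/v2/[-]
after 9 — deliver 2→0: ·
after 10 — deliver 0→3: n3:back/v2/[-]
after 11 — deliver 3→0: ·
after 12 — timeout(1): n1:back/v3/[-]
after 13 — propose(1,'p'): ·
after 14 — deliver 3→1: ·
after 15 — deliver 1→0: n0:back/v3/[-]
after 16 — deliver 1→2: n2:back/v3/[-]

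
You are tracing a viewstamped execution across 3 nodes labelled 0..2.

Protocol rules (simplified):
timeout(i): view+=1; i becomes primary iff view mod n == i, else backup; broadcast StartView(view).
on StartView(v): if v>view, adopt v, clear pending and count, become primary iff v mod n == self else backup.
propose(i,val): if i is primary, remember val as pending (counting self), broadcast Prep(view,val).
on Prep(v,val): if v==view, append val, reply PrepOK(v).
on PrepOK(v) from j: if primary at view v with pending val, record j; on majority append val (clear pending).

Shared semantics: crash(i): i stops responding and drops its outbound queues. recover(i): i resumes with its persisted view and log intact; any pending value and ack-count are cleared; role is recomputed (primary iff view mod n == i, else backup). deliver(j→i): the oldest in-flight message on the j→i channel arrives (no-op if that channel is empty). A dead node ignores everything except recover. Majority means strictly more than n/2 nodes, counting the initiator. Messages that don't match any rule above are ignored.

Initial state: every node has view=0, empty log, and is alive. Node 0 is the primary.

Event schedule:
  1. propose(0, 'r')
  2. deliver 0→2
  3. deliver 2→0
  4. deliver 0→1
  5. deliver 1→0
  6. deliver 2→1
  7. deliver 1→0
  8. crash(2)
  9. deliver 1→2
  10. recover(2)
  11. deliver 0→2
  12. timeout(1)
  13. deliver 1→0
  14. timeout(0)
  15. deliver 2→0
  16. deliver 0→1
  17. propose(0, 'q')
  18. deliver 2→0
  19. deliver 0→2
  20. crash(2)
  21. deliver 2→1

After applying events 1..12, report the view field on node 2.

e1 propose(0,'r'): ·
e2 deliver 0→2: 2[back,v=0,r]
e3 deliver 2→0: 0[prim,v=0,r]
e4 deliver 0→1: 1[back,v=0,r]
e5 deliver 1→0: ·
e6 deliver 2→1: ·
e7 deliver 1→0: ·
e8 crash(2): 2[✗back,v=0,r]
e9 deliver 1→2: ·
e10 recover(2): 2[back,v=0,r]
e11 deliver 0→2: ·
e12 timeout(1): 1[prim,v=1,r]

0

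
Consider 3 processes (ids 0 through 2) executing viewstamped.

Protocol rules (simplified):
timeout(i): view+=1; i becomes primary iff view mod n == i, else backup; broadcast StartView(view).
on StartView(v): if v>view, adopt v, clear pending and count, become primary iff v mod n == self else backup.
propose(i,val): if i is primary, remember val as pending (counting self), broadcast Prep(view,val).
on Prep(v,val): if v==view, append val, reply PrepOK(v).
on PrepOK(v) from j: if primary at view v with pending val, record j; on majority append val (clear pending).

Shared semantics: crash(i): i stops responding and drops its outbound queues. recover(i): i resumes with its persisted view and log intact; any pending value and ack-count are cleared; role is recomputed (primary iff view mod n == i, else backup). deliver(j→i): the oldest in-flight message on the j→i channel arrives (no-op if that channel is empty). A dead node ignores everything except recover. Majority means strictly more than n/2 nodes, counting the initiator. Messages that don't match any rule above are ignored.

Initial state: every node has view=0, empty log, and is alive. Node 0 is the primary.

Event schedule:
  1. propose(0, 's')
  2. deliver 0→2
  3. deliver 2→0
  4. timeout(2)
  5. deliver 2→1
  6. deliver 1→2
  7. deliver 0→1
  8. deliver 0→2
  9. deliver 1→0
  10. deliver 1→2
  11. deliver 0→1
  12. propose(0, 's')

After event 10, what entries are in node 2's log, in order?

s

1. propose(0,'s'):  nop
2. deliver 0→2:  <2:back v0 s>
3. deliver 2→0:  <0:prim v0 s>
4. timeout(2):  <2:back v1 s>
5. deliver 2→1:  <1:prim v1 ->
6. deliver 1→2:  nop
7. deliver 0→1:  nop
8. deliver 0→2:  nop
9. deliver 1→0:  nop
10. deliver 1→2:  nop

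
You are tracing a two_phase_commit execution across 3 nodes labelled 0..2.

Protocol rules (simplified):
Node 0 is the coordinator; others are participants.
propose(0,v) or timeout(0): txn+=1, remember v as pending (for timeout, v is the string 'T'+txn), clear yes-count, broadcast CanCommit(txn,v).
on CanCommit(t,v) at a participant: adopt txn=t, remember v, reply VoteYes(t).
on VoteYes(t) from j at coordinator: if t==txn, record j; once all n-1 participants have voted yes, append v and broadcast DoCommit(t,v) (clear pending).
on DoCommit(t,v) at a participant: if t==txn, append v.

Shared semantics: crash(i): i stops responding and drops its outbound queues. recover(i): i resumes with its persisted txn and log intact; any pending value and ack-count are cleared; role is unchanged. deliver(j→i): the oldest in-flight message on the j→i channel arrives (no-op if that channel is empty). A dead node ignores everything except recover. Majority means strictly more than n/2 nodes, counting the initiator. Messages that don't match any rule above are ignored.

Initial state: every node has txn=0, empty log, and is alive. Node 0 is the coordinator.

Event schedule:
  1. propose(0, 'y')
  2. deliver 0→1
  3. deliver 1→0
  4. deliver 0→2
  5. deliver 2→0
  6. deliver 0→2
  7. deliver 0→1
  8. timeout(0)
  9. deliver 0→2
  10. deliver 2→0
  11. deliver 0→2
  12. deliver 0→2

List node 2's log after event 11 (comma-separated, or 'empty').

1. propose(0,'y'):  <0:coor t1 ->
2. deliver 0→1:  <1:part t1 ->
3. deliver 1→0:  nop
4. deliver 0→2:  <2:part t1 ->
5. deliver 2→0:  <0:coor t1 y>
6. deliver 0→2:  <2:part t1 y>
7. deliver 0→1:  <1:part t1 y>
8. timeout(0):  <0:coor t2 y>
9. deliver 0→2:  <2:part t2 y>
10. deliver 2→0:  nop
11. deliver 0→2:  nop

y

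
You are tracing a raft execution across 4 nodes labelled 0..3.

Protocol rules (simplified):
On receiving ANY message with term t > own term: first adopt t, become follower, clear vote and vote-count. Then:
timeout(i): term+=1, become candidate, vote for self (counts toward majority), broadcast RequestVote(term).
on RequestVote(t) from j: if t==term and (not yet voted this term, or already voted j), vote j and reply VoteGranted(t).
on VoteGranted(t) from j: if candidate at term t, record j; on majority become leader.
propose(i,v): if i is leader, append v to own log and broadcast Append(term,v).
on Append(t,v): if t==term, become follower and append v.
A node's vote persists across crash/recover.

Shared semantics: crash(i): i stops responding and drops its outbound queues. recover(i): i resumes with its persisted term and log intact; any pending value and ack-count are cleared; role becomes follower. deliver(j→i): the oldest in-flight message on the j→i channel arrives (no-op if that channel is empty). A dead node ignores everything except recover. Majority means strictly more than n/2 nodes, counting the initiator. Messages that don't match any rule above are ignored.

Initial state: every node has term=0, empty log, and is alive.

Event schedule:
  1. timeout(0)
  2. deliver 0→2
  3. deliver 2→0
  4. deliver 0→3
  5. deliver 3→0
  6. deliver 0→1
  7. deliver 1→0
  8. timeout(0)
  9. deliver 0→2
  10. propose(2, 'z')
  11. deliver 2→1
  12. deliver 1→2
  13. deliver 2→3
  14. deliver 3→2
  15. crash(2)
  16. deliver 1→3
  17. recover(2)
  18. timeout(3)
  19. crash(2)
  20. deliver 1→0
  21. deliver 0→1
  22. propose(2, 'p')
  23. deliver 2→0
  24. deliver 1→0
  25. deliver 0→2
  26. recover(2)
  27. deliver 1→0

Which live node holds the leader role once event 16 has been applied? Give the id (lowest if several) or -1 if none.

-1

after 1 — timeout(0): n0:cand/t1/[-]
after 2 — deliver 0→2: n2:foll/t1/[-]
after 3 — deliver 2→0: ·
after 4 — deliver 0→3: n3:foll/t1/[-]
after 5 — deliver 3→0: n0:lead/t1/[-]
after 6 — deliver 0→1: n1:foll/t1/[-]
after 7 — deliver 1→0: ·
after 8 — timeout(0): n0:cand/t2/[-]
after 9 — deliver 0→2: n2:foll/t2/[-]
after 10 — propose(2,'z'): ·
after 11 — deliver 2→1: ·
after 12 — deliver 1→2: ·
after 13 — deliver 2→3: ·
after 14 — deliver 3→2: ·
after 15 — crash(2): n2:✗foll/t2/[-]
after 16 — deliver 1→3: ·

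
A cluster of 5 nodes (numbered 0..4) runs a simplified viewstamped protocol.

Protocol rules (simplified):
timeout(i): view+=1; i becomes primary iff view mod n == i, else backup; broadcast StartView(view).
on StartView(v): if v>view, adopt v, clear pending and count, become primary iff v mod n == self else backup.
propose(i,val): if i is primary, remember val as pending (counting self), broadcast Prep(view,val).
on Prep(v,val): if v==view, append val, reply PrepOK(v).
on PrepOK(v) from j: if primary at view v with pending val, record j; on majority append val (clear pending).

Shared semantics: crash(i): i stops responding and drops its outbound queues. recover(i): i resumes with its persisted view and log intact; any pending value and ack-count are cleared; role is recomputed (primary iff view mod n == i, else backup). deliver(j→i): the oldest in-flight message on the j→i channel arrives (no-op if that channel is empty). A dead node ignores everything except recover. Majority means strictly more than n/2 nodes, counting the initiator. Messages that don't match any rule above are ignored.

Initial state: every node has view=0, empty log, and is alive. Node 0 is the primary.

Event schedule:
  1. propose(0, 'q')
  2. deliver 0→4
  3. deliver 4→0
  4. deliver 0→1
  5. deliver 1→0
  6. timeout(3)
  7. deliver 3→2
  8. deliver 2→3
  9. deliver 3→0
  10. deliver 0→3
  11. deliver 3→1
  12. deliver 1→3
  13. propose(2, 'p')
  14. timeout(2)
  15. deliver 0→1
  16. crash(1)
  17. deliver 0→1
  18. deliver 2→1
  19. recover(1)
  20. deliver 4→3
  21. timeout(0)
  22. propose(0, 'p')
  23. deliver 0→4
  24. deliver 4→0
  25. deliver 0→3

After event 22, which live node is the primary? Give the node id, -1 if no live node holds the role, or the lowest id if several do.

1

step 1 propose(0,'q'): —
step 2 deliver 0→4: 4={back,v=0,log=q}
step 3 deliver 4→0: —
step 4 deliver 0→1: 1={back,v=0,log=q}
step 5 deliver 1→0: 0={prim,v=0,log=q}
step 6 timeout(3): 3={back,v=1,log=-}
step 7 deliver 3→2: 2={back,v=1,log=-}
step 8 deliver 2→3: —
step 9 deliver 3→0: 0={back,v=1,log=q}
step 10 deliver 0→3: —
step 11 deliver 3→1: 1={prim,v=1,log=q}
step 12 deliver 1→3: —
step 13 propose(2,'p'): —
step 14 timeout(2): 2={prim,v=2,log=-}
step 15 deliver 0→1: —
step 16 crash(1): 1={✗prim,v=1,log=q}
step 17 deliver 0→1: —
step 18 deliver 2→1: —
step 19 recover(1): 1={prim,v=1,log=q}
step 20 deliver 4→3: —
step 21 timeout(0): 0={back,v=2,log=q}
step 22 propose(0,'p'): —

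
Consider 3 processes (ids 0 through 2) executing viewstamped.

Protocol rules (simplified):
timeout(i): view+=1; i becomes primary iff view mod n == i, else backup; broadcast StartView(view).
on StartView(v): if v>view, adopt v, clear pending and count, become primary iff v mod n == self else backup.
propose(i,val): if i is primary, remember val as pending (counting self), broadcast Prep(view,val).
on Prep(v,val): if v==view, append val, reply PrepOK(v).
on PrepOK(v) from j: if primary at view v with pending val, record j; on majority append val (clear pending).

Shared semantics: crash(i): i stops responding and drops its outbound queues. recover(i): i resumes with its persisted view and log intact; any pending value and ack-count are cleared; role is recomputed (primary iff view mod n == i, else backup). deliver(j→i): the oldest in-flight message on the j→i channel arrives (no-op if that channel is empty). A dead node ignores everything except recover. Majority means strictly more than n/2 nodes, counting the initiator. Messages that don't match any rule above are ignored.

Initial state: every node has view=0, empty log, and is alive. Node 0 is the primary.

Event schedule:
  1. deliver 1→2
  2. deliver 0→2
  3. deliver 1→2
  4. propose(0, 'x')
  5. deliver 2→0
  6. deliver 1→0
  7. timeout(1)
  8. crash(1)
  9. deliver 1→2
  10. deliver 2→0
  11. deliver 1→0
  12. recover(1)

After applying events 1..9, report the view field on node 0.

0

1. deliver 1→2:  nop
2. deliver 0→2:  nop
3. deliver 1→2:  nop
4. propose(0,'x'):  nop
5. deliver 2→0:  nop
6. deliver 1→0:  nop
7. timeout(1):  <1:prim v1 ->
8. crash(1):  <1:✗prim v1 ->
9. deliver 1→2:  nop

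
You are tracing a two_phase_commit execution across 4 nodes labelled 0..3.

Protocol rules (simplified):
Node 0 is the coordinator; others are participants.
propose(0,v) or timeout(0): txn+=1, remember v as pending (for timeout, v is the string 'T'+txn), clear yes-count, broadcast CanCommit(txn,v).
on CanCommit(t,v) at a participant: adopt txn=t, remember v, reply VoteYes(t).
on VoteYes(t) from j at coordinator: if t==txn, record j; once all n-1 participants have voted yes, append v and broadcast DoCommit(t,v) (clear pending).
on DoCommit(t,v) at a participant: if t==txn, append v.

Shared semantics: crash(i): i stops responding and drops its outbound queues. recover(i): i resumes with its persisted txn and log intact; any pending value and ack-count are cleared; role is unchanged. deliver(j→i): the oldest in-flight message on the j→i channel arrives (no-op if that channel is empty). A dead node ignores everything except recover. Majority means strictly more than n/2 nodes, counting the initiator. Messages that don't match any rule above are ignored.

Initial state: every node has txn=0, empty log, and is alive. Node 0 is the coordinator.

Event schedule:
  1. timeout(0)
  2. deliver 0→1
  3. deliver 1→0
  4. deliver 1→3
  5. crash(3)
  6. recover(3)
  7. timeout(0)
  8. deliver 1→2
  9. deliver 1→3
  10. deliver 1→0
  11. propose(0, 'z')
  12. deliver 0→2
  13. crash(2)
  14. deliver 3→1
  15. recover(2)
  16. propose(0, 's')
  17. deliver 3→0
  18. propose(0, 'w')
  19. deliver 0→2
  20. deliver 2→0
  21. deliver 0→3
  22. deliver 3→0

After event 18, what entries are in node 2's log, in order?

1. timeout(0):  <0:coor t1 ->
2. deliver 0→1:  <1:part t1 ->
3. deliver 1→0:  nop
4. deliver 1→3:  nop
5. crash(3):  <3:✗part t0 ->
6. recover(3):  <3:part t0 ->
7. timeout(0):  <0:coor t2 ->
8. deliver 1→2:  nop
9. deliver 1→3:  nop
10. deliver 1→0:  nop
11. propose(0,'z'):  <0:coor t3 ->
12. deliver 0→2:  <2:part t1 ->
13. crash(2):  <2:✗part t1 ->
14. deliver 3→1:  nop
15. recover(2):  <2:part t1 ->
16. propose(0,'s'):  <0:coor t4 ->
17. deliver 3→0:  nop
18. propose(0,'w'):  <0:coor t5 ->

empty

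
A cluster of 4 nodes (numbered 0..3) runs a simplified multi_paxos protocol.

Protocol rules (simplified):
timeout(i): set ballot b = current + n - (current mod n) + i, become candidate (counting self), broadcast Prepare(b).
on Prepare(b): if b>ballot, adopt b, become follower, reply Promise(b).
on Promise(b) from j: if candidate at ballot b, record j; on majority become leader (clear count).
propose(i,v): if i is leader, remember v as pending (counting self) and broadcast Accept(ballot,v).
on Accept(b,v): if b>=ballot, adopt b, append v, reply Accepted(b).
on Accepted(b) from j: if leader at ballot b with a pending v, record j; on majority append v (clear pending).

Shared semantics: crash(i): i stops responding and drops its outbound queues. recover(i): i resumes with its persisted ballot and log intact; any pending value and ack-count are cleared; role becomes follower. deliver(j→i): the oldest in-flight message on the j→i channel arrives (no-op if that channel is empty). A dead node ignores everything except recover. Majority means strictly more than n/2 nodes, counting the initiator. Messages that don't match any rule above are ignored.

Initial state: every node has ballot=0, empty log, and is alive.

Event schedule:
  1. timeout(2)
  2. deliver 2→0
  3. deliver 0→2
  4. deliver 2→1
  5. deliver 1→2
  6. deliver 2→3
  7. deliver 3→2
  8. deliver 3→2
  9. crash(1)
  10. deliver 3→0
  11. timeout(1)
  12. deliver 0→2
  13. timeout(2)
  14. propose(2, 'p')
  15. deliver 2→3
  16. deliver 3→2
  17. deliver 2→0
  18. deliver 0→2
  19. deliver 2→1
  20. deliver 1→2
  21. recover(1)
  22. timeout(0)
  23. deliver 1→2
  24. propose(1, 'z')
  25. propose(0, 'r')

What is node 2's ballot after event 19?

10

1. timeout(2):  <2:cand b6 ->
2. deliver 2→0:  <0:foll b6 ->
3. deliver 0→2:  nop
4. deliver 2→1:  <1:foll b6 ->
5. deliver 1→2:  <2:lead b6 ->
6. deliver 2→3:  <3:foll b6 ->
7. deliver 3→2:  nop
8. deliver 3→2:  nop
9. crash(1):  <1:✗foll b6 ->
10. deliver 3→0:  nop
11. timeout(1):  nop
12. deliver 0→2:  nop
13. timeout(2):  <2:cand b10 ->
14. propose(2,'p'):  nop
15. deliver 2→3:  <3:foll b10 ->
16. deliver 3→2:  nop
17. deliver 2→0:  <0:foll b10 ->
18. deliver 0→2:  <2:lead b10 ->
19. deliver 2→1:  nop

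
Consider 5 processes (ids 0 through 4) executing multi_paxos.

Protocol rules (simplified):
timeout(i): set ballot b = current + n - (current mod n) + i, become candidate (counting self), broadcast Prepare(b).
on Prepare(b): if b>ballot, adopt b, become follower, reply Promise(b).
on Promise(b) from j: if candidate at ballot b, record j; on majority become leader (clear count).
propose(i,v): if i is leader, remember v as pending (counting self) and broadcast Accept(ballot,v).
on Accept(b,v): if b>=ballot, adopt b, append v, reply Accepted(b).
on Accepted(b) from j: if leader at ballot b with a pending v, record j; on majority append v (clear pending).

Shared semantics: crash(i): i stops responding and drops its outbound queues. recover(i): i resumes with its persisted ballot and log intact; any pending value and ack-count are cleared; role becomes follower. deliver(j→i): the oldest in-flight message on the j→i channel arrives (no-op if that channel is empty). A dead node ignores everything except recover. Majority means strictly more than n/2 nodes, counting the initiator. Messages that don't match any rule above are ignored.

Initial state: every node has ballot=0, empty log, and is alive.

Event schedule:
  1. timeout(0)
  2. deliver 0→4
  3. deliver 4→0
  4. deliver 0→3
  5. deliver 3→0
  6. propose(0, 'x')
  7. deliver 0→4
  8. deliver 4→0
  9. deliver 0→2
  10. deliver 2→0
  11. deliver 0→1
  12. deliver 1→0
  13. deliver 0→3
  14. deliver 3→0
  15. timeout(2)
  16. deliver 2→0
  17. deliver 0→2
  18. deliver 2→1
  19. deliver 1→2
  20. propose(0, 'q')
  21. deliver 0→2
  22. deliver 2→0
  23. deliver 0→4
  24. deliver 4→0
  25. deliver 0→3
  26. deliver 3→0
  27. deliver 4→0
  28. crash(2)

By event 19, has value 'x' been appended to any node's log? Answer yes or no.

yes

1. timeout(0):  <0:cand b5 ->
2. deliver 0→4:  <4:foll b5 ->
3. deliver 4→0:  nop
4. deliver 0→3:  <3:foll b5 ->
5. deliver 3→0:  <0:lead b5 ->
6. propose(0,'x'):  nop
7. deliver 0→4:  <4:foll b5 x>
8. deliver 4→0:  nop
9. deliver 0→2:  <2:foll b5 ->
10. deliver 2→0:  nop
11. deliver 0→1:  <1:foll b5 ->
12. deliver 1→0:  nop
13. deliver 0→3:  <3:foll b5 x>
14. deliver 3→0:  <0:lead b5 x>
15. timeout(2):  <2:cand b12 ->
16. deliver 2→0:  <0:foll b12 x>
17. deliver 0→2:  nop
18. deliver 2→1:  <1:foll b12 ->
19. deliver 1→2:  nop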